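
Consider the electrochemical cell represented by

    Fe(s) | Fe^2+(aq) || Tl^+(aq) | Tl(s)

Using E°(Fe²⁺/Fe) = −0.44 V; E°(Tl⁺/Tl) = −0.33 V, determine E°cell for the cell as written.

+0.11 V

By convention the left-hand electrode in cell notation is the anode (oxidation) and the right-hand electrode is the cathode (reduction).
E°cell = E°(right) − E°(left) = −0.33 − (−0.44) = +0.11 V.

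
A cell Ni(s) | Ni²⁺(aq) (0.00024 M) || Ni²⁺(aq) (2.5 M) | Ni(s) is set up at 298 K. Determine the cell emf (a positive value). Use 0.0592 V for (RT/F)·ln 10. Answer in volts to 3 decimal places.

0.119 V

For a concentration cell E°cell = 0, since both electrodes use the same couple.
The compartment with the higher Ni²⁺(aq) concentration (2.5 M) acts as the cathode; ions are reduced there and produced at the dilute (0.00024 M) anode.
With n = 2, Ecell = −(0.0592/2)·log([dilute]/[conc]) = −(0.0592/2)·log(0.00024/2.5) = +0.119 V.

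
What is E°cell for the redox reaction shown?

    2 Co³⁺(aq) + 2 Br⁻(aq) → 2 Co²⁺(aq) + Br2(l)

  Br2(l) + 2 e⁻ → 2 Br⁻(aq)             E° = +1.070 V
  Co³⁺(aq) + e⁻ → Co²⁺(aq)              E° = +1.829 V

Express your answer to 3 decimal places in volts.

+0.759 V

In the reaction as written, Co³⁺(aq) is reduced (cathode) and Br2(l) is produced by oxidation at the anode.
E°cell = E°(cathode) − E°(anode) = +1.829 − (+1.070) = +0.759 V.
The positive value indicates the reaction is spontaneous as written.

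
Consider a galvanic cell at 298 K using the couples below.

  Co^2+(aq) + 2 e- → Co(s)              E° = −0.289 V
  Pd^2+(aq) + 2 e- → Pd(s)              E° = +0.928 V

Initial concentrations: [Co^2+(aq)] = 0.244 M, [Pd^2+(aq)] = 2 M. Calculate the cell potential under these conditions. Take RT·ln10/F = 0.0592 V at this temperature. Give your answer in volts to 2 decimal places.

Since E°(Pd²⁺/Pd) > E°(Co²⁺/Co), Pd²⁺/Pd serves as the cathode.
E°cell = E°cat − E°an = +0.928 − (−0.289) = +1.217 V; n = 2.
The balanced reaction is Pd^2+(aq) + Co(s) → Pd(s) + Co^2+(aq), so Q = [Co^2+(aq)] / [Pd^2+(aq)] = 0.122 and log Q = −0.914.
E = E° − (0.0592/n)·log Q = +1.217 − (0.0592/2)(−0.914) = +1.24 V.

+1.24 V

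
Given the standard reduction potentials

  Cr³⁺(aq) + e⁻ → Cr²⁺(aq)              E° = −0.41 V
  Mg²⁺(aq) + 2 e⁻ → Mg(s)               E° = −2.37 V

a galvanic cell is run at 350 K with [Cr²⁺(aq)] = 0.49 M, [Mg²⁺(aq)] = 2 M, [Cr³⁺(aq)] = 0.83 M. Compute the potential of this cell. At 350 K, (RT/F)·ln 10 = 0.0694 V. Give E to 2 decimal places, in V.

+1.97 V

Since E°(Cr³⁺/Cr²⁺) > E°(Mg²⁺/Mg), Cr³⁺/Cr²⁺ serves as the cathode.
E°cell = E°cat − E°an = −0.41 − (−2.37) = +1.96 V; n = 2.
For the overall reaction 2 Cr³⁺(aq) + Mg(s) → 2 Cr²⁺(aq) + Mg²⁺(aq), Q = ([Cr²⁺(aq)]^2·[Mg²⁺(aq)]) / [Cr³⁺(aq)]^2 = 0.697, giving log Q = −0.157.
E = E° − (0.0694/n)·log Q = +1.96 − (0.0694/2)(−0.157) = +1.97 V.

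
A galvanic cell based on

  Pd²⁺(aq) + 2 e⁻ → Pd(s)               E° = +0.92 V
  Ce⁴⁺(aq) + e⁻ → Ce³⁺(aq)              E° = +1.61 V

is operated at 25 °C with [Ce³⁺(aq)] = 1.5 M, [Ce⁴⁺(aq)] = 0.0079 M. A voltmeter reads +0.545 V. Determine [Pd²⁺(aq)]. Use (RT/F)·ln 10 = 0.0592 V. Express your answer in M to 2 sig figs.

The Ce⁴⁺/Ce³⁺ couple has the larger reduction potential, so it is the cathode: E°cell = +1.61 − (+0.92) = +0.69 V and n = 2.
Rearranging E = E° − (0.0592/n)·log Q gives log Q = 2(+0.69 − (+0.545))/0.0592 = 4.899.
The balanced reaction is 2 Ce⁴⁺(aq) + Pd(s) → 2 Ce³⁺(aq) + Pd²⁺(aq), so Q = ([Ce³⁺(aq)]^2·[Pd²⁺(aq)]) / [Ce⁴⁺(aq)]^2.
Substituting the known concentrations and solving, log [Pd²⁺(aq)] = 0.342 and [Pd²⁺(aq)] = 2.2 M.

2.2 M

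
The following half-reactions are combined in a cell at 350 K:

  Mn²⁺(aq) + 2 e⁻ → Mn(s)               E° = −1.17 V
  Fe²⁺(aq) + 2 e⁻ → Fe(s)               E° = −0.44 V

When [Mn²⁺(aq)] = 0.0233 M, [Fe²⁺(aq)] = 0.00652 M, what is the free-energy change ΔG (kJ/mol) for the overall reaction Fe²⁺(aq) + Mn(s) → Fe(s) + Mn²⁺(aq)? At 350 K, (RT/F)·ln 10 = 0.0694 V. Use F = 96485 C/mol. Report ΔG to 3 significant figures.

The standard cell potential is −0.44 − (−1.17) = +0.73 V, with n = 2 electrons in the balanced equation.
The reaction quotient is [Mn²⁺(aq)] / [Fe²⁺(aq)] = 3.57; by Nernst, E = +0.73 − (0.0694/2)(0.553) = +0.7108 V.
Then ΔG = −nFE = −2 × 96485 × +0.7108 J/mol = −137 kJ/mol.

−137 kJ/mol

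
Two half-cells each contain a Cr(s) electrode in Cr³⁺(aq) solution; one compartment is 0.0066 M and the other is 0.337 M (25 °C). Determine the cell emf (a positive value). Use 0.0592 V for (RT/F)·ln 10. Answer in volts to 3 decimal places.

For a concentration cell E°cell = 0, since both electrodes use the same couple.
The compartment with the higher Cr³⁺(aq) concentration (0.337 M) acts as the cathode; ions are reduced there and produced at the dilute (0.0066 M) anode.
With n = 3, Ecell = −(0.0592/3)·log([dilute]/[conc]) = −(0.0592/3)·log(0.0066/0.337) = +0.034 V.

0.034 V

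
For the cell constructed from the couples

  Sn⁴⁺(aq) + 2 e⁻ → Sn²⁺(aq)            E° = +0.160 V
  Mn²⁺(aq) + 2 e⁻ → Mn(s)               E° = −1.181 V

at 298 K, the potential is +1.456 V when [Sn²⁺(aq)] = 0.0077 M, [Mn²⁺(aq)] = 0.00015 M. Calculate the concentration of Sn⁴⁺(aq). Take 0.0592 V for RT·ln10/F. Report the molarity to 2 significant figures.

0.0089 M

Sn⁴⁺/Sn²⁺ is the cathode (higher E°); E°cell = +0.160 − (−1.181) = +1.341 V with n = 2.
Since E = E° − (0.0592/n)·log Q, log Q = n(E° − E)/0.0592 = −3.885.
Balancing electrons gives Sn⁴⁺(aq) + Mn(s) → Sn²⁺(aq) + Mn²⁺(aq); thus Q = ([Sn²⁺(aq)]·[Mn²⁺(aq)]) / [Sn⁴⁺(aq)].
Substituting the known concentrations and solving, log [Sn⁴⁺(aq)] = −2.052 and [Sn⁴⁺(aq)] = 0.0089 M.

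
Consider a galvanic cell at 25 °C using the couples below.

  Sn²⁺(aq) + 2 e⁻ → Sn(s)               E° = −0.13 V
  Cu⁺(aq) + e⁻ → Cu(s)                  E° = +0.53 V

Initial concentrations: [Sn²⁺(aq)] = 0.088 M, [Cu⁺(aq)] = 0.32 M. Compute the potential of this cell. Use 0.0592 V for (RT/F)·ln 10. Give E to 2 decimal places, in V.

+0.66 V

Since E°(Cu⁺/Cu) > E°(Sn²⁺/Sn), Cu⁺/Cu serves as the cathode.
The standard potential is +0.53 − (−0.13) = +0.66 V and the balanced reaction transfers n = 2 electrons.
The balanced reaction is 2 Cu⁺(aq) + Sn(s) → 2 Cu(s) + Sn²⁺(aq), so Q = [Sn²⁺(aq)] / [Cu⁺(aq)]^2 = 0.859 and log Q = −0.066.
By the Nernst equation, E = +0.66 − (0.0592/2)·(−0.066) = +0.66 V.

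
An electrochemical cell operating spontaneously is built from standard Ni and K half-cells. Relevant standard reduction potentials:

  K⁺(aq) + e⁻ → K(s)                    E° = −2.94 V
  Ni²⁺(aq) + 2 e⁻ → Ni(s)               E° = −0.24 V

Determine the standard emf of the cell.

Of the two couples in this cell, the one with the more positive reduction potential is reduced at the cathode: here that is Ni²⁺/Ni (−0.24 V); K⁺/K (−2.94 V) is the anode.
E°cell = E°(cathode) − E°(anode) = −0.24 − (−2.94) = +2.70 V.

+2.70 V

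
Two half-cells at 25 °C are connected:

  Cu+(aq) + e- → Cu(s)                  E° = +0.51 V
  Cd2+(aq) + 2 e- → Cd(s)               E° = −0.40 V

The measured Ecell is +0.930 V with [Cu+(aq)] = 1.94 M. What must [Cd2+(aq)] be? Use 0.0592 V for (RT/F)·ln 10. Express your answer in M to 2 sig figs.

0.79 M

Cu⁺/Cu is the cathode (higher E°); E°cell = +0.51 − (−0.40) = +0.91 V with n = 2.
Rearranging E = E° − (0.0592/n)·log Q gives log Q = 2(+0.91 − (+0.930))/0.0592 = −0.676.
The balanced reaction is 2 Cu+(aq) + Cd(s) → 2 Cu(s) + Cd2+(aq), so Q = [Cd2+(aq)] / [Cu+(aq)]^2.
Isolating [Cd2+(aq)] in Q = 10^{−0.676} yields log [Cd2+(aq)] = −0.100, i.e. 0.79 M.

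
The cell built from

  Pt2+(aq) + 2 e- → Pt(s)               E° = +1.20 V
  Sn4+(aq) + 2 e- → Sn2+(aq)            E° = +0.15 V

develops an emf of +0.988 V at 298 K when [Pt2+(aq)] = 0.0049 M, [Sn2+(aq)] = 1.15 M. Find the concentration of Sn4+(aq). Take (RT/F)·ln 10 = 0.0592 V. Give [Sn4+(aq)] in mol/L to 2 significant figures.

0.70 M

With Pt²⁺/Pt at the cathode and Sn⁴⁺/Sn²⁺ at the anode, E°cell = +1.20 − (+0.15) = +1.05 V (n = 2).
From the Nernst equation, log Q = n(E° − E)/0.0592 = 2·(+1.05 − (+0.988))/0.0592 = 2.095.
For Pt2+(aq) + Sn2+(aq) → Pt(s) + Sn4+(aq), the reaction quotient is Q = [Sn4+(aq)] / ([Pt2+(aq)]·[Sn2+(aq)]).
Substituting the known concentrations and solving, log [Sn4+(aq)] = −0.154 and [Sn4+(aq)] = 0.70 M.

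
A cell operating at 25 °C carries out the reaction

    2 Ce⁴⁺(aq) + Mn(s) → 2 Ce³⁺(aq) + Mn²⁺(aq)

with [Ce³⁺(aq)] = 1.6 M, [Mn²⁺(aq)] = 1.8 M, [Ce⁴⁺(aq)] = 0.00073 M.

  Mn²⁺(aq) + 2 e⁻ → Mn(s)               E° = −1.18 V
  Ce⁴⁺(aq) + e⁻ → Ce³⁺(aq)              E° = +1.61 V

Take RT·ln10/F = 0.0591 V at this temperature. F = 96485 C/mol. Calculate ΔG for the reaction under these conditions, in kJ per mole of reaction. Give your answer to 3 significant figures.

The standard cell potential is +1.61 − (−1.18) = +2.79 V, with n = 2 electrons in the balanced equation.
Q = ([Ce³⁺(aq)]^2·[Mn²⁺(aq)]) / [Ce⁴⁺(aq)]^2 = 8.65×10^6, so log Q = 6.937 and E = +2.79 − (0.0591/2)(6.937) = +2.5850 V.
Then ΔG = −nFE = −2 × 96485 × +2.5850 J/mol = −499 kJ/mol.

−499 kJ/mol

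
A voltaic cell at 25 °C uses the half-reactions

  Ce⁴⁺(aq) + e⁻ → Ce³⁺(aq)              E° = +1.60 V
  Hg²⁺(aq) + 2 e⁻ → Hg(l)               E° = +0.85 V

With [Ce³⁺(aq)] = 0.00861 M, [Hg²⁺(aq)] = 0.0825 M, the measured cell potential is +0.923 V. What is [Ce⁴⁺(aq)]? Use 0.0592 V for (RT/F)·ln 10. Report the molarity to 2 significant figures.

With Ce⁴⁺/Ce³⁺ at the cathode and Hg²⁺/Hg at the anode, E°cell = +1.60 − (+0.85) = +0.75 V (n = 2).
Since E = E° − (0.0592/n)·log Q, log Q = n(E° − E)/0.0592 = −5.845.
Balancing electrons gives 2 Ce⁴⁺(aq) + Hg(l) → 2 Ce³⁺(aq) + Hg²⁺(aq); thus Q = ([Ce³⁺(aq)]^2·[Hg²⁺(aq)]) / [Ce⁴⁺(aq)]^2.
Isolating [Ce⁴⁺(aq)] in Q = 10^{−5.845} yields log [Ce⁴⁺(aq)] = 0.316, i.e. 2.1 M.

2.1 M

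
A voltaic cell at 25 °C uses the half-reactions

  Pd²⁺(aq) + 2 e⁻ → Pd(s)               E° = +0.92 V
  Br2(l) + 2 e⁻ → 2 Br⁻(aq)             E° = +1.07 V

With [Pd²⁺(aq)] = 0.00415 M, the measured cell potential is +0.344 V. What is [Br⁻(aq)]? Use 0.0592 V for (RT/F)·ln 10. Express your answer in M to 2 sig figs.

0.0082 M

Br₂/Br⁻ is the cathode (higher E°); E°cell = +1.07 − (+0.92) = +0.15 V with n = 2.
From the Nernst equation, log Q = n(E° − E)/0.0592 = 2·(+0.15 − (+0.344))/0.0592 = −6.554.
The balanced reaction is Br2(l) + Pd(s) → 2 Br⁻(aq) + Pd²⁺(aq), so Q = [Br⁻(aq)]^2·[Pd²⁺(aq)].
Solving for the unknown gives log [Br⁻(aq)] = −2.086, so [Br⁻(aq)] ≈ 0.0082 M.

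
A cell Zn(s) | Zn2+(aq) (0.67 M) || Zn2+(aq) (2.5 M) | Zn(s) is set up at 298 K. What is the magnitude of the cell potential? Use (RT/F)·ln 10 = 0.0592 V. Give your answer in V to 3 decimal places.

0.017 V

For a concentration cell E°cell = 0, since both electrodes use the same couple.
The compartment with the higher Zn2+(aq) concentration (2.5 M) acts as the cathode; ions are reduced there and produced at the dilute (0.67 M) anode.
With n = 2, Ecell = −(0.0592/2)·log([dilute]/[conc]) = −(0.0592/2)·log(0.67/2.5) = +0.017 V.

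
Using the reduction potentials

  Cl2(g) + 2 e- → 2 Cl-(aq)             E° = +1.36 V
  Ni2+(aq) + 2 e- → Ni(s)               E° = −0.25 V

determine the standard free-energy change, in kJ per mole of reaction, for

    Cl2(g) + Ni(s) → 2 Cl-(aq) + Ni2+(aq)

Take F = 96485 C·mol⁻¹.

In the reaction as written Cl2(g) is reduced, so the Cl₂/Cl⁻ couple is the cathode and Ni²⁺/Ni is the anode.
E°cell = +1.36 − (−0.25) = +1.61 V; balancing electrons gives n = 2.
ΔG° = −nFE°cell = −(2)(96485)(+1.61) J/mol = −311 kJ/mol.

−311 kJ/mol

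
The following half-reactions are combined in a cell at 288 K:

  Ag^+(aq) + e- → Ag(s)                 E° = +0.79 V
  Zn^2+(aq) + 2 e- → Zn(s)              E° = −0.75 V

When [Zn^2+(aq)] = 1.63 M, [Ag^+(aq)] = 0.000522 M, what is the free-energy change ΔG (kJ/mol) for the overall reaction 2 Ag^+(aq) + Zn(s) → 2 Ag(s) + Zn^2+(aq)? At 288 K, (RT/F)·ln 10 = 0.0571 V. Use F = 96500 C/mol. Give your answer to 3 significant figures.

With Ag⁺/Ag reduced at the cathode, E°cell = +0.79 − (−0.75) = +1.54 V and n = 2.
The reaction quotient is [Zn^2+(aq)] / [Ag^+(aq)]^2 = 5.98×10^6; by Nernst, E = +1.54 − (0.0571/2)(6.777) = +1.3465 V.
Finally ΔG = −nFE = −(2)(96500 C/mol)(+1.3465 V) = −260 kJ/mol.

−260 kJ/mol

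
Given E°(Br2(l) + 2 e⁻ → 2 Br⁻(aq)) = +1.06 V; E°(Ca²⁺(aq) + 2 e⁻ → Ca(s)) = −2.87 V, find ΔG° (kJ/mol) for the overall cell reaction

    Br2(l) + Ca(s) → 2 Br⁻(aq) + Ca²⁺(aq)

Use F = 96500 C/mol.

In the reaction as written Br2(l) is reduced, so the Br₂/Br⁻ couple is the cathode and Ca²⁺/Ca is the anode.
E°cell = +1.06 − (−2.87) = +3.93 V; balancing electrons gives n = 2.
ΔG° = −nFE°cell = −(2)(96500)(+3.93) J/mol = −758 kJ/mol.

−758 kJ/mol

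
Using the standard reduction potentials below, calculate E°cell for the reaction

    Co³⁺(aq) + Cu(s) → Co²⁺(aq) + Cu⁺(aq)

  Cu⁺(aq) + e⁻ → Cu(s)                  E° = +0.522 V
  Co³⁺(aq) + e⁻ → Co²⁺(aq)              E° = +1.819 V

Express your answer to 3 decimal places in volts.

+1.297 V

Co³⁺(aq) gains electrons, so the Co³⁺/Co²⁺ couple is the cathode; the Cu⁺/Cu couple is the anode.
E°cell = E°(cathode) − E°(anode) = +1.819 − (+0.522) = +1.297 V.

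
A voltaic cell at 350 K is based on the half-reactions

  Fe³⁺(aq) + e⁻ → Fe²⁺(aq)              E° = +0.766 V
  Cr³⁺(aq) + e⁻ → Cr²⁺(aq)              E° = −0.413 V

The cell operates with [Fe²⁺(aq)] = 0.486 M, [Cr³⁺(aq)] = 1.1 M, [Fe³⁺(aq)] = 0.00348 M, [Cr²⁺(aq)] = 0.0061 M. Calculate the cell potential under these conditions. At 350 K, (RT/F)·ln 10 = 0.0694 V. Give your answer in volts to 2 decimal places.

Since E°(Fe³⁺/Fe²⁺) > E°(Cr³⁺/Cr²⁺), Fe³⁺/Fe²⁺ serves as the cathode.
E°cell = +0.766 − (−0.413) = +1.179 V, with n = 1 electron transferred.
Balancing gives Fe³⁺(aq) + Cr²⁺(aq) → Fe²⁺(aq) + Cr³⁺(aq); hence Q = ([Fe²⁺(aq)]·[Cr³⁺(aq)]) / ([Fe³⁺(aq)]·[Cr²⁺(aq)]) = 2.52×10^4 (log Q = 4.401).
By the Nernst equation, E = +1.179 − (0.0694/1)·(4.401) = +0.87 V.

+0.87 V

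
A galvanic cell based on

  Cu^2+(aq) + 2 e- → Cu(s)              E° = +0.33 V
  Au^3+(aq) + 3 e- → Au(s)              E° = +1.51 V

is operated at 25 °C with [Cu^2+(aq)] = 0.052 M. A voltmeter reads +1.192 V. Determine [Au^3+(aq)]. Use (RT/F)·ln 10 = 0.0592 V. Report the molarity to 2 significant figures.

Au³⁺/Au is the cathode (higher E°); E°cell = +1.51 − (+0.33) = +1.18 V with n = 6.
Since E = E° − (0.0592/n)·log Q, log Q = n(E° − E)/0.0592 = −1.216.
For 2 Au^3+(aq) + 3 Cu(s) → 2 Au(s) + 3 Cu^2+(aq), the reaction quotient is Q = [Cu^2+(aq)]^3 / [Au^3+(aq)]^2.
Solving for the unknown gives log [Au^3+(aq)] = −1.318, so [Au^3+(aq)] ≈ 0.048 M.

0.048 M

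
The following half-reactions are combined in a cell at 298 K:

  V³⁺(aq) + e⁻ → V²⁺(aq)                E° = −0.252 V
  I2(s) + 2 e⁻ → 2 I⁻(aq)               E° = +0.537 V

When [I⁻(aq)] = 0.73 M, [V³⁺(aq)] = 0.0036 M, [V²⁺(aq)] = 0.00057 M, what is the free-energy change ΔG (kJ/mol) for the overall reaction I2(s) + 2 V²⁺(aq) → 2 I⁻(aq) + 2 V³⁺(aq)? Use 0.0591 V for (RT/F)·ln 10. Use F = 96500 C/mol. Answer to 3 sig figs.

The standard cell potential is +0.537 − (−0.252) = +0.789 V, with n = 2 electrons in the balanced equation.
Here Q = ([I⁻(aq)]^2·[V³⁺(aq)]^2) / [V²⁺(aq)]^2 = 21.3 (log Q = 1.328), giving E = +0.789 − (0.0591/2)·(1.328) = +0.7498 V.
ΔG = −nFE = −(2)(96500)(+0.7498) J/mol = −145 kJ/mol.

−145 kJ/mol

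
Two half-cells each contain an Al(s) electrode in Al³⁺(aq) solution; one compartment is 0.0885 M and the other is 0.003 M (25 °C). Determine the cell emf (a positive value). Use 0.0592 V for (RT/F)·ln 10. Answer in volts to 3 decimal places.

For a concentration cell E°cell = 0, since both electrodes use the same couple.
The compartment with the higher Al³⁺(aq) concentration (0.0885 M) acts as the cathode; ions are reduced there and produced at the dilute (0.003 M) anode.
With n = 3, Ecell = −(0.0592/3)·log([dilute]/[conc]) = −(0.0592/3)·log(0.003/0.0885) = +0.029 V.

0.029 V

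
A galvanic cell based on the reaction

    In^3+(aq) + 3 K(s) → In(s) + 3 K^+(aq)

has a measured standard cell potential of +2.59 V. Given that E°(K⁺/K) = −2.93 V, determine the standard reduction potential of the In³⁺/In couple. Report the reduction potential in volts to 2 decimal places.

In the reaction as written the In³⁺/In couple is reduced (cathode) and K⁺/K is oxidized (anode), so E°cell = E°(In³⁺/In) − E°(K⁺/K).
E°(In³⁺/In) = E°cell + E°(anode) = +2.59 + (−2.93) = −0.34 V.

−0.34 V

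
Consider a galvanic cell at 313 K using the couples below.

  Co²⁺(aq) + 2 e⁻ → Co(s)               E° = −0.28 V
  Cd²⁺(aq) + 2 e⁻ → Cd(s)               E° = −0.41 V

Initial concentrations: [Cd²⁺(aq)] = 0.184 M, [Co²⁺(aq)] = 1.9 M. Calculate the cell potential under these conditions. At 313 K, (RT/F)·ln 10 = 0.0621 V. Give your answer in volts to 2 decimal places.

+0.16 V

Since E°(Co²⁺/Co) > E°(Cd²⁺/Cd), Co²⁺/Co serves as the cathode.
E°cell = −0.28 − (−0.41) = +0.13 V, with n = 2 electrons transferred.
Balancing gives Co²⁺(aq) + Cd(s) → Co(s) + Cd²⁺(aq); hence Q = [Cd²⁺(aq)] / [Co²⁺(aq)] = 0.0968 (log Q = −1.014).
E = E° − (0.0621/n)·log Q = +0.13 − (0.0621/2)(−1.014) = +0.16 V.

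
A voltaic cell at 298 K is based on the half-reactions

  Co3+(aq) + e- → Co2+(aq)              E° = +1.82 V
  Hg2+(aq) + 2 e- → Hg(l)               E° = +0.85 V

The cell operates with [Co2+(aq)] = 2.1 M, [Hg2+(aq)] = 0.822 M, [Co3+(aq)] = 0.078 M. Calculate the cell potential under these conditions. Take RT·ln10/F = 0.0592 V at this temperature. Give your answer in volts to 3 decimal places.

Co³⁺/Co²⁺ is reduced (cathode, E° = +1.82 V) and Hg²⁺/Hg is oxidized (anode).
E°cell = +1.82 − (+0.85) = +0.97 V, with n = 2 electrons transferred.
Balancing gives 2 Co3+(aq) + Hg(l) → 2 Co2+(aq) + Hg2+(aq); hence Q = ([Co2+(aq)]^2·[Hg2+(aq)]) / [Co3+(aq)]^2 = 596 (log Q = 2.775).
By the Nernst equation, E = +0.97 − (0.0592/2)·(2.775) = +0.888 V.

+0.888 V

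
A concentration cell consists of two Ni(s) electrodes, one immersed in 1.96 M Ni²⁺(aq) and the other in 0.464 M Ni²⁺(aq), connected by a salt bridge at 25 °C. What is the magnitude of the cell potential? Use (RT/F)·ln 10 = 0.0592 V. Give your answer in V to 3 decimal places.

For a concentration cell E°cell = 0, since both electrodes use the same couple.
The compartment with the higher Ni²⁺(aq) concentration (1.96 M) acts as the cathode; ions are reduced there and produced at the dilute (0.464 M) anode.
With n = 2, Ecell = −(0.0592/2)·log([dilute]/[conc]) = −(0.0592/2)·log(0.464/1.96) = +0.019 V.

0.019 V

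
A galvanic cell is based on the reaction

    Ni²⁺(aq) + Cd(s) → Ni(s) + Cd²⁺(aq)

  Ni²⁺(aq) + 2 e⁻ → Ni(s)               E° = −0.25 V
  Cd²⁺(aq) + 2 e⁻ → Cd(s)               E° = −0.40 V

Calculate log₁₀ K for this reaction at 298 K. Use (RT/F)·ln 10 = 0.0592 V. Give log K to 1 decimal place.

The Ni²⁺/Ni couple is reduced (cathode); E°cell = −0.25 − (−0.40) = +0.15 V with n = 2.
At equilibrium E = 0, so log K = nE°cell / 0.0592 = (2)(+0.15) / 0.0592 = 5.1.

log K = 5.1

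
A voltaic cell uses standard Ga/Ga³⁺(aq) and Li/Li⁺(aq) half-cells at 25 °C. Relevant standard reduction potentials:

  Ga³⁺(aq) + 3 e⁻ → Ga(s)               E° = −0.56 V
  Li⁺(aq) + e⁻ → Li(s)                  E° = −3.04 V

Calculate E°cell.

The Ga³⁺/Ga couple has the higher E°, so Ga ion is reduced (cathode) and Li is oxidized (anode).
E°cell = E°(cathode) − E°(anode) = −0.56 − (−3.04) = +2.48 V.

+2.48 V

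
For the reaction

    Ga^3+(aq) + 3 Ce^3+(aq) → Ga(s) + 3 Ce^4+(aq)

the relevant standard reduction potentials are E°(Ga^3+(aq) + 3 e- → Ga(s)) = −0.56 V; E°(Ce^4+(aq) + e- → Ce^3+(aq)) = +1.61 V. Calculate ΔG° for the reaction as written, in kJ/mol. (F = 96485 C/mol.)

+628 kJ/mol

In the reaction as written Ga^3+(aq) is reduced, so the Ga³⁺/Ga couple is the cathode and Ce⁴⁺/Ce³⁺ is the anode.
E°cell = −0.56 − (+1.61) = −2.17 V; balancing electrons gives n = 3.
ΔG° = −nFE°cell = −(3)(96485)(−2.17) J/mol = +628 kJ/mol.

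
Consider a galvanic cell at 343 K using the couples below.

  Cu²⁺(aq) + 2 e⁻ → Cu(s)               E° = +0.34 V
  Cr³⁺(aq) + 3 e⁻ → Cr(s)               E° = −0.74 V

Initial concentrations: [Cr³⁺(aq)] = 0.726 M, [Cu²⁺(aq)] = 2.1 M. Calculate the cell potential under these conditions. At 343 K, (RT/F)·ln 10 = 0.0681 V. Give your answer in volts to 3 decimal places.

+1.094 V

Since E°(Cu²⁺/Cu) > E°(Cr³⁺/Cr), Cu²⁺/Cu serves as the cathode.
The standard potential is +0.34 − (−0.74) = +1.08 V and the balanced reaction transfers n = 6 electrons.
For the overall reaction 3 Cu²⁺(aq) + 2 Cr(s) → 3 Cu(s) + 2 Cr³⁺(aq), Q = [Cr³⁺(aq)]^2 / [Cu²⁺(aq)]^3 = 0.0569, giving log Q = −1.245.
E = E° − (0.0681/n)·log Q = +1.08 − (0.0681/6)(−1.245) = +1.094 V.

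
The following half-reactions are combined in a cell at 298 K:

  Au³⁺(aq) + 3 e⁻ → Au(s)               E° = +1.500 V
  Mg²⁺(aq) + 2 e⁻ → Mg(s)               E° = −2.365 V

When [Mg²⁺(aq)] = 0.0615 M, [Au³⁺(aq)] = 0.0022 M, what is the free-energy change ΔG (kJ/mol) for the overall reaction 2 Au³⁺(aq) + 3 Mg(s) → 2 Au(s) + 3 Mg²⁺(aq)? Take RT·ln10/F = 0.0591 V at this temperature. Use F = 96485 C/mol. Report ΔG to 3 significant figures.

E°cell = +1.500 − (−2.365) = +3.865 V; the balanced reaction transfers n = 6 electrons.
Here Q = [Mg²⁺(aq)]^3 / [Au³⁺(aq)]^2 = 48.1 (log Q = 1.682), giving E = +3.865 − (0.0591/6)·(1.682) = +3.8484 V.
Then ΔG = −nFE = −6 × 96485 × +3.8484 J/mol = −2230 kJ/mol.

−2230 kJ/mol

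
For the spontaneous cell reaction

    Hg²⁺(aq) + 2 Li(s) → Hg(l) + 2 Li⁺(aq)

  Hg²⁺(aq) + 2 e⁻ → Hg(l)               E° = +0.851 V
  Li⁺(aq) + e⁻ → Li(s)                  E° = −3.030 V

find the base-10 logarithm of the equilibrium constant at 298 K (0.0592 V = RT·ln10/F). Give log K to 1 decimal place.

The Hg²⁺/Hg couple is reduced (cathode); E°cell = +0.851 − (−3.030) = +3.881 V with n = 2.
At equilibrium E = 0, so log K = nE°cell / 0.0592 = (2)(+3.881) / 0.0592 = 131.1.

log K = 131.1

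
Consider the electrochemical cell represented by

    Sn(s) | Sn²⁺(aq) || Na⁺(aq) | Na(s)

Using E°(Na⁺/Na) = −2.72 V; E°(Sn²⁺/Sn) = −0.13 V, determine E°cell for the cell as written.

−2.59 V

By convention the left-hand electrode in cell notation is the anode (oxidation) and the right-hand electrode is the cathode (reduction).
E°cell = E°(right) − E°(left) = −2.72 − (−0.13) = −2.59 V.
The negative sign shows that, as written, the cell would require an external voltage to drive the reaction.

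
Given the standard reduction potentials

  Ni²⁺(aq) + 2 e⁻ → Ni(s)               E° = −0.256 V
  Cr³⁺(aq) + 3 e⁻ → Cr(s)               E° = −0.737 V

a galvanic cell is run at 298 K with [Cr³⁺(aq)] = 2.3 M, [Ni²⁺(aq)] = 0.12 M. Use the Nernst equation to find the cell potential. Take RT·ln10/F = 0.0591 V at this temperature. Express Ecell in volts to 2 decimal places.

Since E°(Ni²⁺/Ni) > E°(Cr³⁺/Cr), Ni²⁺/Ni serves as the cathode.
E°cell = −0.256 − (−0.737) = +0.481 V, with n = 6 electrons transferred.
The balanced reaction is 3 Ni²⁺(aq) + 2 Cr(s) → 3 Ni(s) + 2 Cr³⁺(aq), so Q = [Cr³⁺(aq)]^2 / [Ni²⁺(aq)]^3 = 3.06×10^3 and log Q = 3.486.
Applying E = E° − (RT ln10/nF)·log Q gives +0.481 − (0.0591/6)(3.486) = +0.45 V.

+0.45 V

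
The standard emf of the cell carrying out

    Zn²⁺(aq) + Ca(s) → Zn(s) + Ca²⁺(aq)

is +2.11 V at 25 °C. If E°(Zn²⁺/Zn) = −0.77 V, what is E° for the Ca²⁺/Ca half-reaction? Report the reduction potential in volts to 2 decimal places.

−2.88 V

In the reaction as written the Zn²⁺/Zn couple is reduced (cathode) and Ca²⁺/Ca is oxidized (anode), so E°cell = E°(Zn²⁺/Zn) − E°(Ca²⁺/Ca).
E°(Ca²⁺/Ca) = E°(cathode) − E°cell = −0.77 − (+2.11) = −2.88 V.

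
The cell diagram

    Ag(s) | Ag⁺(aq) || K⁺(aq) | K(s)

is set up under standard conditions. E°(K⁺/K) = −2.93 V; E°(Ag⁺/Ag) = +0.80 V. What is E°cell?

−3.73 V

By convention the left-hand electrode in cell notation is the anode (oxidation) and the right-hand electrode is the cathode (reduction).
E°cell = E°(right) − E°(left) = −2.93 − (+0.80) = −3.73 V.
The negative sign shows that, as written, the cell would require an external voltage to drive the reaction.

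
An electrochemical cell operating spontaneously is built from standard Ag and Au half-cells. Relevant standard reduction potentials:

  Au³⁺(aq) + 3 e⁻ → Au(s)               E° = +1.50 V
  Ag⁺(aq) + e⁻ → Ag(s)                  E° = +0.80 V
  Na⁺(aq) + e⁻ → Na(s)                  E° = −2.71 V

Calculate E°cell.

+0.70 V

Of the two couples in this cell, the one with the more positive reduction potential is reduced at the cathode: here that is Au³⁺/Au (+1.50 V); Ag⁺/Ag (+0.80 V) is the anode.
E°cell = E°(cathode) − E°(anode) = +1.50 − (+0.80) = +0.70 V.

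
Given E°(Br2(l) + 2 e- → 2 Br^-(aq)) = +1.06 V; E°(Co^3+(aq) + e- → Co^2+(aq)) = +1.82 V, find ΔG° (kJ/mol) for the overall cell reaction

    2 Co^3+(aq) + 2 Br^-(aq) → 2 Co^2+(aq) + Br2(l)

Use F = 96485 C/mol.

In the reaction as written Co^3+(aq) is reduced, so the Co³⁺/Co²⁺ couple is the cathode and Br₂/Br⁻ is the anode.
E°cell = +1.82 − (+1.06) = +0.76 V; balancing electrons gives n = 2.
ΔG° = −nFE°cell = −(2)(96485)(+0.76) J/mol = −147 kJ/mol.

−147 kJ/mol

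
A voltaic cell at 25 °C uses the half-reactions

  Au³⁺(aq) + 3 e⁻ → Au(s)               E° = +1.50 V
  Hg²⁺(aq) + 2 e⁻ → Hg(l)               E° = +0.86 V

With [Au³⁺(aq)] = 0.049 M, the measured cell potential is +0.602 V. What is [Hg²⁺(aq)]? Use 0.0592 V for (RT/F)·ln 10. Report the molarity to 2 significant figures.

2.6 M

With Au³⁺/Au at the cathode and Hg²⁺/Hg at the anode, E°cell = +1.50 − (+0.86) = +0.64 V (n = 6).
Since E = E° − (0.0592/n)·log Q, log Q = n(E° − E)/0.0592 = 3.851.
Balancing electrons gives 2 Au³⁺(aq) + 3 Hg(l) → 2 Au(s) + 3 Hg²⁺(aq); thus Q = [Hg²⁺(aq)]^3 / [Au³⁺(aq)]^2.
Substituting the known concentrations and solving, log [Hg²⁺(aq)] = 0.410 and [Hg²⁺(aq)] = 2.6 M.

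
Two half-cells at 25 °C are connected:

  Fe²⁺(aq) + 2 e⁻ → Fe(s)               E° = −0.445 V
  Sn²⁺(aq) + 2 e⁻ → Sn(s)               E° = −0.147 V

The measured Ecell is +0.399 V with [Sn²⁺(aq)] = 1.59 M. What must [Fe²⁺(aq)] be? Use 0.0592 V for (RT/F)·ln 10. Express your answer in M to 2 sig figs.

The Sn²⁺/Sn couple has the larger reduction potential, so it is the cathode: E°cell = −0.147 − (−0.445) = +0.298 V and n = 2.
Since E = E° − (0.0592/n)·log Q, log Q = n(E° − E)/0.0592 = −3.412.
The balanced reaction is Sn²⁺(aq) + Fe(s) → Sn(s) + Fe²⁺(aq), so Q = [Fe²⁺(aq)] / [Sn²⁺(aq)].
Isolating [Fe²⁺(aq)] in Q = 10^{−3.412} yields log [Fe²⁺(aq)] = −3.211, i.e. 0.00062 M.

0.00062 M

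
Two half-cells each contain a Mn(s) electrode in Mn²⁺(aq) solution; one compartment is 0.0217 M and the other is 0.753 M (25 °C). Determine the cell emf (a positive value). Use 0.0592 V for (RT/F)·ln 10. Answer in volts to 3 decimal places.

0.046 V

For a concentration cell E°cell = 0, since both electrodes use the same couple.
The compartment with the higher Mn²⁺(aq) concentration (0.753 M) acts as the cathode; ions are reduced there and produced at the dilute (0.0217 M) anode.
With n = 2, Ecell = −(0.0592/2)·log([dilute]/[conc]) = −(0.0592/2)·log(0.0217/0.753) = +0.046 V.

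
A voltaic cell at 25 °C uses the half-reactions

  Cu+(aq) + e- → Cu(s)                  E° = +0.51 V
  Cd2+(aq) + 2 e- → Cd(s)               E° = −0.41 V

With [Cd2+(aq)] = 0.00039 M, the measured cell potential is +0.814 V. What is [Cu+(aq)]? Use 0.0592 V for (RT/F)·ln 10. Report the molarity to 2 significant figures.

0.00032 M

Cu⁺/Cu is the cathode (higher E°); E°cell = +0.51 − (−0.41) = +0.92 V with n = 2.
Rearranging E = E° − (0.0592/n)·log Q gives log Q = 2(+0.92 − (+0.814))/0.0592 = 3.581.
The balanced reaction is 2 Cu+(aq) + Cd(s) → 2 Cu(s) + Cd2+(aq), so Q = [Cd2+(aq)] / [Cu+(aq)]^2.
Isolating [Cu+(aq)] in Q = 10^{3.581} yields log [Cu+(aq)] = −3.495, i.e. 0.00032 M.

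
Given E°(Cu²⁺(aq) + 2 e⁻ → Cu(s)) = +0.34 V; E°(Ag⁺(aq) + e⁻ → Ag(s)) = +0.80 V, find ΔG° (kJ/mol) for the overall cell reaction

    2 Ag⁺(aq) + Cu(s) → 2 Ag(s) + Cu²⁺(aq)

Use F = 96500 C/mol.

−88.8 kJ/mol

In the reaction as written Ag⁺(aq) is reduced, so the Ag⁺/Ag couple is the cathode and Cu²⁺/Cu is the anode.
E°cell = +0.80 − (+0.34) = +0.46 V; balancing electrons gives n = 2.
ΔG° = −nFE°cell = −(2)(96500)(+0.46) J/mol = −88.8 kJ/mol.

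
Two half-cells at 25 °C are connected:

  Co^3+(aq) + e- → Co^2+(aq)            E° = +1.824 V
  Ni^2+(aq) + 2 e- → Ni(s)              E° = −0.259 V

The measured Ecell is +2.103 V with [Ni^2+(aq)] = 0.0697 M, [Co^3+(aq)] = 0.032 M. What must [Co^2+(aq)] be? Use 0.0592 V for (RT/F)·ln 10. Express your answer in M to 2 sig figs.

Co³⁺/Co²⁺ is the cathode (higher E°); E°cell = +1.824 − (−0.259) = +2.083 V with n = 2.
Rearranging E = E° − (0.0592/n)·log Q gives log Q = 2(+2.083 − (+2.103))/0.0592 = −0.676.
Balancing electrons gives 2 Co^3+(aq) + Ni(s) → 2 Co^2+(aq) + Ni^2+(aq); thus Q = ([Co^2+(aq)]^2·[Ni^2+(aq)]) / [Co^3+(aq)]^2.
Solving for the unknown gives log [Co^2+(aq)] = −1.254, so [Co^2+(aq)] ≈ 0.056 M.

0.056 M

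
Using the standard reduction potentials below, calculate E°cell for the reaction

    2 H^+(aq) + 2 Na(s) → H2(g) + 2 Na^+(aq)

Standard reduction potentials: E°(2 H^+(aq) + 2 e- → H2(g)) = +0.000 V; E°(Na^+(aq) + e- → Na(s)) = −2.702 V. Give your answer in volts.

+2.702 V

H^+(aq) gains electrons, so the 2H⁺/H₂ couple is the cathode; the Na⁺/Na couple is the anode.
E°cell = E°(cathode) − E°(anode) = +0.000 − (−2.702) = +2.702 V.
The positive value indicates the reaction is spontaneous as written.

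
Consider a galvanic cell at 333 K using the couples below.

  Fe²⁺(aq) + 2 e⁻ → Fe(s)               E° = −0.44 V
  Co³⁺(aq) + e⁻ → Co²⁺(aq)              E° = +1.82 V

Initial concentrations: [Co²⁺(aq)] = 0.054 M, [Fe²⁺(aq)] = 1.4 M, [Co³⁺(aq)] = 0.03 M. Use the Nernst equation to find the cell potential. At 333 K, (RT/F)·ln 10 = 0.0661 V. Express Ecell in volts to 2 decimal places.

Co³⁺/Co²⁺ is reduced (cathode, E° = +1.82 V) and Fe²⁺/Fe is oxidized (anode).
The standard potential is +1.82 − (−0.44) = +2.26 V and the balanced reaction transfers n = 2 electrons.
Balancing gives 2 Co³⁺(aq) + Fe(s) → 2 Co²⁺(aq) + Fe²⁺(aq); hence Q = ([Co²⁺(aq)]^2·[Fe²⁺(aq)]) / [Co³⁺(aq)]^2 = 4.54 (log Q = 0.657).
Applying E = E° − (RT ln10/nF)·log Q gives +2.26 − (0.0661/2)(0.657) = +2.24 V.

+2.24 V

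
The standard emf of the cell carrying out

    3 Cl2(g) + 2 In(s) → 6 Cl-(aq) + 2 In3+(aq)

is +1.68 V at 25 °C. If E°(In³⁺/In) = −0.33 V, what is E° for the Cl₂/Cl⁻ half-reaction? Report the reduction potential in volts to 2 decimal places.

In the reaction as written the Cl₂/Cl⁻ couple is reduced (cathode) and In³⁺/In is oxidized (anode), so E°cell = E°(Cl₂/Cl⁻) − E°(In³⁺/In).
E°(Cl₂/Cl⁻) = E°cell + E°(anode) = +1.68 + (−0.33) = +1.35 V.

+1.35 V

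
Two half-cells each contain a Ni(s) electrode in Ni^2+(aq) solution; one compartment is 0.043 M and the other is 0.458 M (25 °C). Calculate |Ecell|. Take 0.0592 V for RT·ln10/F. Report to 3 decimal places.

For a concentration cell E°cell = 0, since both electrodes use the same couple.
The compartment with the higher Ni^2+(aq) concentration (0.458 M) acts as the cathode; ions are reduced there and produced at the dilute (0.043 M) anode.
With n = 2, Ecell = −(0.0592/2)·log([dilute]/[conc]) = −(0.0592/2)·log(0.043/0.458) = +0.030 V.

0.030 V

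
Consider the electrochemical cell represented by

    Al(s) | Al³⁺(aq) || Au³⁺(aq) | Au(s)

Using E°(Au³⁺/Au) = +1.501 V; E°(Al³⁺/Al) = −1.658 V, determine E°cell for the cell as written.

+3.159 V

By convention the left-hand electrode in cell notation is the anode (oxidation) and the right-hand electrode is the cathode (reduction).
E°cell = E°(right) − E°(left) = +1.501 − (−1.658) = +3.159 V.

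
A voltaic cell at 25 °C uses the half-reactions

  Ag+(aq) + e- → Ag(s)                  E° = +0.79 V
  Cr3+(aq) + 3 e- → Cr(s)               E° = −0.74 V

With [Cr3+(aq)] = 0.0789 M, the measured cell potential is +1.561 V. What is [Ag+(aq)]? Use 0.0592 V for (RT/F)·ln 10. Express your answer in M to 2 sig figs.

Ag⁺/Ag is the cathode (higher E°); E°cell = +0.79 − (−0.74) = +1.53 V with n = 3.
Rearranging E = E° − (0.0592/n)·log Q gives log Q = 3(+1.53 − (+1.561))/0.0592 = −1.571.
The balanced reaction is 3 Ag+(aq) + Cr(s) → 3 Ag(s) + Cr3+(aq), so Q = [Cr3+(aq)] / [Ag+(aq)]^3.
Solving for the unknown gives log [Ag+(aq)] = 0.156, so [Ag+(aq)] ≈ 1.4 M.

1.4 M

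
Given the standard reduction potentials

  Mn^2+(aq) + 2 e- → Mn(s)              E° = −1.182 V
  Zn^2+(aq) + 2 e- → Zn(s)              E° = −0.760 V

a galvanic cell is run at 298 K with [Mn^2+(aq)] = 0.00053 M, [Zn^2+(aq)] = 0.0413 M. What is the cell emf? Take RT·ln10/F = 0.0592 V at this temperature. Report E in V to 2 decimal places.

Since E°(Zn²⁺/Zn) > E°(Mn²⁺/Mn), Zn²⁺/Zn serves as the cathode.
The standard potential is −0.760 − (−1.182) = +0.422 V and the balanced reaction transfers n = 2 electrons.
Balancing gives Zn^2+(aq) + Mn(s) → Zn(s) + Mn^2+(aq); hence Q = [Mn^2+(aq)] / [Zn^2+(aq)] = 0.0128 (log Q = −1.892).
E = E° − (0.0592/n)·log Q = +0.422 − (0.0592/2)(−1.892) = +0.48 V.

+0.48 V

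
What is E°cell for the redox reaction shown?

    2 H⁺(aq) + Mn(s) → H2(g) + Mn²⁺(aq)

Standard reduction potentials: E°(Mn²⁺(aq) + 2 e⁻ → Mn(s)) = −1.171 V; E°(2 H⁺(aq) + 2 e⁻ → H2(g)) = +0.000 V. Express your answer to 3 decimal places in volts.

+1.171 V

H⁺(aq) gains electrons, so the 2H⁺/H₂ couple is the cathode; the Mn²⁺/Mn couple is the anode.
E°cell = E°(cathode) − E°(anode) = +0.000 − (−1.171) = +1.171 V.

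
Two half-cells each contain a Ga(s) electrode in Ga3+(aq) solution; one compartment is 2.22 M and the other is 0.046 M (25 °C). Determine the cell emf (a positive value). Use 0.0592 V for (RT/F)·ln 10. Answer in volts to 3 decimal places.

For a concentration cell E°cell = 0, since both electrodes use the same couple.
The compartment with the higher Ga3+(aq) concentration (2.22 M) acts as the cathode; ions are reduced there and produced at the dilute (0.046 M) anode.
With n = 3, Ecell = −(0.0592/3)·log([dilute]/[conc]) = −(0.0592/3)·log(0.046/2.22) = +0.033 V.

0.033 V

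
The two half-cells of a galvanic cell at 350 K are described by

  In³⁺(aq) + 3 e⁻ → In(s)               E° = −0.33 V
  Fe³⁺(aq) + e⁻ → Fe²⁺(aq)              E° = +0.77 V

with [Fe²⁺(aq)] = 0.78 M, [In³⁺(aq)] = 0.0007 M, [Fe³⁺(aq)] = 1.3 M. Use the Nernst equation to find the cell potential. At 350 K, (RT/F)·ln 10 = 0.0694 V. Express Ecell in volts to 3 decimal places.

Since E°(Fe³⁺/Fe²⁺) > E°(In³⁺/In), Fe³⁺/Fe²⁺ serves as the cathode.
E°cell = +0.77 − (−0.33) = +1.10 V, with n = 3 electrons transferred.
Balancing gives 3 Fe³⁺(aq) + In(s) → 3 Fe²⁺(aq) + In³⁺(aq); hence Q = ([Fe²⁺(aq)]^3·[In³⁺(aq)]) / [Fe³⁺(aq)]^3 = 0.000151 (log Q = −3.820).
By the Nernst equation, E = +1.10 − (0.0694/3)·(−3.820) = +1.188 V.

+1.188 V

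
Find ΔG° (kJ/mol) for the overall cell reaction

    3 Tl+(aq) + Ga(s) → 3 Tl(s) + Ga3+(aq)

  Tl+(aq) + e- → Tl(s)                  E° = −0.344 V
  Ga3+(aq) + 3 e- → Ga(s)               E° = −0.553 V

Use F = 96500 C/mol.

In the reaction as written Tl+(aq) is reduced, so the Tl⁺/Tl couple is the cathode and Ga³⁺/Ga is the anode.
E°cell = −0.344 − (−0.553) = +0.209 V; balancing electrons gives n = 3.
ΔG° = −nFE°cell = −(3)(96500)(+0.209) J/mol = −60.5 kJ/mol.

−60.5 kJ/mol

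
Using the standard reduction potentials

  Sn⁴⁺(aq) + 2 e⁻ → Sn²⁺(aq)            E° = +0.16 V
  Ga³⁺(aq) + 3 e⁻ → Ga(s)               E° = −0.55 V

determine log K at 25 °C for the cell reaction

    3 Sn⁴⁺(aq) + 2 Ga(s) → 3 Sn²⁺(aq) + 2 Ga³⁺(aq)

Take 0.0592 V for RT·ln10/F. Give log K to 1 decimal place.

The Sn⁴⁺/Sn²⁺ couple is reduced (cathode); E°cell = +0.16 − (−0.55) = +0.71 V with n = 6.
At equilibrium E = 0, so log K = nE°cell / 0.0592 = (6)(+0.71) / 0.0592 = 72.0.

log K = 72.0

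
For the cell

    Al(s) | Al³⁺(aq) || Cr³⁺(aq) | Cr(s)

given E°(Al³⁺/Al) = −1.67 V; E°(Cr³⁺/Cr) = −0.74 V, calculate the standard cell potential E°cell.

+0.93 V

By convention the left-hand electrode in cell notation is the anode (oxidation) and the right-hand electrode is the cathode (reduction).
E°cell = E°(right) − E°(left) = −0.74 − (−1.67) = +0.93 V.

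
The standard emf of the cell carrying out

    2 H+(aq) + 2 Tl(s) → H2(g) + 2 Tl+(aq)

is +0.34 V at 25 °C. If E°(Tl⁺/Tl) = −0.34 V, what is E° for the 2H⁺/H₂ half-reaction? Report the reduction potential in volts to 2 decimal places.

In the reaction as written the 2H⁺/H₂ couple is reduced (cathode) and Tl⁺/Tl is oxidized (anode), so E°cell = E°(2H⁺/H₂) − E°(Tl⁺/Tl).
E°(2H⁺/H₂) = E°cell + E°(anode) = +0.34 + (−0.34) = +0.00 V.

+0.00 V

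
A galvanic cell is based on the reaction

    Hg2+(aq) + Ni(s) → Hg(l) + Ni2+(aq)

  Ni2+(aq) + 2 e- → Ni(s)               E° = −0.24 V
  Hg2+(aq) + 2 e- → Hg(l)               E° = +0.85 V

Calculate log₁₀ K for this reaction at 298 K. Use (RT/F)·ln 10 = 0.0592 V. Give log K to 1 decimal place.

The Hg²⁺/Hg couple is reduced (cathode); E°cell = +0.85 − (−0.24) = +1.09 V with n = 2.
At equilibrium E = 0, so log K = nE°cell / 0.0592 = (2)(+1.09) / 0.0592 = 36.8.

log K = 36.8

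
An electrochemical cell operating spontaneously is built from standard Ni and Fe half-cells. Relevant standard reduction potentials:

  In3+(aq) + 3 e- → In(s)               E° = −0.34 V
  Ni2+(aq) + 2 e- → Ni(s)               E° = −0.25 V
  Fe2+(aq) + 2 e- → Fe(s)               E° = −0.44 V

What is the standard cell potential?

Of the two couples in this cell, the one with the more positive reduction potential is reduced at the cathode: here that is Ni²⁺/Ni (−0.25 V); Fe²⁺/Fe (−0.44 V) is the anode.
E°cell = E°(cathode) − E°(anode) = −0.25 − (−0.44) = +0.19 V.

+0.19 V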